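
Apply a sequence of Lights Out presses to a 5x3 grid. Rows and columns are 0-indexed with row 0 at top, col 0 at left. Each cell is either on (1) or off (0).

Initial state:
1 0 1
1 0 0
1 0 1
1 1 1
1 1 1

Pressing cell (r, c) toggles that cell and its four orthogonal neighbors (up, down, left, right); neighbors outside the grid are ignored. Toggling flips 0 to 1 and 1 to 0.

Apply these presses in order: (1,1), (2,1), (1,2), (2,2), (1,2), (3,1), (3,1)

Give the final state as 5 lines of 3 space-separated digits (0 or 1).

Answer: 1 1 1
0 0 0
0 1 1
1 0 0
1 1 1

Derivation:
After press 1 at (1,1):
1 1 1
0 1 1
1 1 1
1 1 1
1 1 1

After press 2 at (2,1):
1 1 1
0 0 1
0 0 0
1 0 1
1 1 1

After press 3 at (1,2):
1 1 0
0 1 0
0 0 1
1 0 1
1 1 1

After press 4 at (2,2):
1 1 0
0 1 1
0 1 0
1 0 0
1 1 1

After press 5 at (1,2):
1 1 1
0 0 0
0 1 1
1 0 0
1 1 1

After press 6 at (3,1):
1 1 1
0 0 0
0 0 1
0 1 1
1 0 1

After press 7 at (3,1):
1 1 1
0 0 0
0 1 1
1 0 0
1 1 1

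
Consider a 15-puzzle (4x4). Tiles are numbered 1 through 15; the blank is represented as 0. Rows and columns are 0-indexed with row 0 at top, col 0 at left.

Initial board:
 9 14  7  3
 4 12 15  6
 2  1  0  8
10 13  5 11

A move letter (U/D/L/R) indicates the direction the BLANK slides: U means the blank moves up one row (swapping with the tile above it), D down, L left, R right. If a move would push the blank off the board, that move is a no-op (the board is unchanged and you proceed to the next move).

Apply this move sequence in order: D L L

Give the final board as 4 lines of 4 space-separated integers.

After move 1 (D):
 9 14  7  3
 4 12 15  6
 2  1  5  8
10 13  0 11

After move 2 (L):
 9 14  7  3
 4 12 15  6
 2  1  5  8
10  0 13 11

After move 3 (L):
 9 14  7  3
 4 12 15  6
 2  1  5  8
 0 10 13 11

Answer:  9 14  7  3
 4 12 15  6
 2  1  5  8
 0 10 13 11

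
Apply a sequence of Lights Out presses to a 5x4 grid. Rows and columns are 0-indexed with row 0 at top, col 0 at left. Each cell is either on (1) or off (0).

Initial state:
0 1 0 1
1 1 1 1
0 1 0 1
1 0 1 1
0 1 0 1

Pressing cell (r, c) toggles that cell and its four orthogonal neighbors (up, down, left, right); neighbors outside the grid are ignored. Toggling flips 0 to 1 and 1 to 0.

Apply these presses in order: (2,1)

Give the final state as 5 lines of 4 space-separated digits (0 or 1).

After press 1 at (2,1):
0 1 0 1
1 0 1 1
1 0 1 1
1 1 1 1
0 1 0 1

Answer: 0 1 0 1
1 0 1 1
1 0 1 1
1 1 1 1
0 1 0 1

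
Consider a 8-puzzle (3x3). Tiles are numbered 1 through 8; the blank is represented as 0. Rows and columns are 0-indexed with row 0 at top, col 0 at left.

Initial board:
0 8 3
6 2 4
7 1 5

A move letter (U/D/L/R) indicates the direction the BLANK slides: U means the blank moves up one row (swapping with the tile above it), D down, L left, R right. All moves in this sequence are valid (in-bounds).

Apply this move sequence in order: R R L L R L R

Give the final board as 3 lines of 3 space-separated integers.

After move 1 (R):
8 0 3
6 2 4
7 1 5

After move 2 (R):
8 3 0
6 2 4
7 1 5

After move 3 (L):
8 0 3
6 2 4
7 1 5

After move 4 (L):
0 8 3
6 2 4
7 1 5

After move 5 (R):
8 0 3
6 2 4
7 1 5

After move 6 (L):
0 8 3
6 2 4
7 1 5

After move 7 (R):
8 0 3
6 2 4
7 1 5

Answer: 8 0 3
6 2 4
7 1 5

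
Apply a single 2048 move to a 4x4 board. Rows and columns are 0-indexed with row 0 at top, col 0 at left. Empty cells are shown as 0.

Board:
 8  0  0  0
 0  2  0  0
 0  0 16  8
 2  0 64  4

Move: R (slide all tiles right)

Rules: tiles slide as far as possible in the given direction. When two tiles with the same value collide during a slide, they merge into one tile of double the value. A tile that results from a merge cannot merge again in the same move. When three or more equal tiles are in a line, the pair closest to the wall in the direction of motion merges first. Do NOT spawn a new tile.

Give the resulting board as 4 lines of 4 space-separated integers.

Answer:  0  0  0  8
 0  0  0  2
 0  0 16  8
 0  2 64  4

Derivation:
Slide right:
row 0: [8, 0, 0, 0] -> [0, 0, 0, 8]
row 1: [0, 2, 0, 0] -> [0, 0, 0, 2]
row 2: [0, 0, 16, 8] -> [0, 0, 16, 8]
row 3: [2, 0, 64, 4] -> [0, 2, 64, 4]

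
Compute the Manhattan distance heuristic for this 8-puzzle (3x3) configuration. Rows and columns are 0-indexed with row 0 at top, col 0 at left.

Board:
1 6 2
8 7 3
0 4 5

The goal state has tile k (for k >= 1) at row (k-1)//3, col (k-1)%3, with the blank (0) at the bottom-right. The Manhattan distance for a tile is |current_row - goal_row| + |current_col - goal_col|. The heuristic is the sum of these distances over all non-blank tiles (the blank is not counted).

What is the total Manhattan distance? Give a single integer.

Tile 1: (0,0)->(0,0) = 0
Tile 6: (0,1)->(1,2) = 2
Tile 2: (0,2)->(0,1) = 1
Tile 8: (1,0)->(2,1) = 2
Tile 7: (1,1)->(2,0) = 2
Tile 3: (1,2)->(0,2) = 1
Tile 4: (2,1)->(1,0) = 2
Tile 5: (2,2)->(1,1) = 2
Sum: 0 + 2 + 1 + 2 + 2 + 1 + 2 + 2 = 12

Answer: 12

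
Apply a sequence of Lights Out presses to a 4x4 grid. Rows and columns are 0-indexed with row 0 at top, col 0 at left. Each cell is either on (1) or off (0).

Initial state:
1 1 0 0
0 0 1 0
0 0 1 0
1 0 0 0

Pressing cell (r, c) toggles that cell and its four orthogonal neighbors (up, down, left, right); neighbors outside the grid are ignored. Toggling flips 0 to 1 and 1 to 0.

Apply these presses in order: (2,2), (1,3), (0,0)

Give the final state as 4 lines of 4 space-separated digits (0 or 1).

After press 1 at (2,2):
1 1 0 0
0 0 0 0
0 1 0 1
1 0 1 0

After press 2 at (1,3):
1 1 0 1
0 0 1 1
0 1 0 0
1 0 1 0

After press 3 at (0,0):
0 0 0 1
1 0 1 1
0 1 0 0
1 0 1 0

Answer: 0 0 0 1
1 0 1 1
0 1 0 0
1 0 1 0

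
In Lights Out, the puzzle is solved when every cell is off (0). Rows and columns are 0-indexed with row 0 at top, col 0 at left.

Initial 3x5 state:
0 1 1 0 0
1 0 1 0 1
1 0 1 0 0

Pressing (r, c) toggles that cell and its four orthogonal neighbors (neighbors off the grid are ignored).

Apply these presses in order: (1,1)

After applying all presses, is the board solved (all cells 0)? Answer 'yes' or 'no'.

Answer: no

Derivation:
After press 1 at (1,1):
0 0 1 0 0
0 1 0 0 1
1 1 1 0 0

Lights still on: 6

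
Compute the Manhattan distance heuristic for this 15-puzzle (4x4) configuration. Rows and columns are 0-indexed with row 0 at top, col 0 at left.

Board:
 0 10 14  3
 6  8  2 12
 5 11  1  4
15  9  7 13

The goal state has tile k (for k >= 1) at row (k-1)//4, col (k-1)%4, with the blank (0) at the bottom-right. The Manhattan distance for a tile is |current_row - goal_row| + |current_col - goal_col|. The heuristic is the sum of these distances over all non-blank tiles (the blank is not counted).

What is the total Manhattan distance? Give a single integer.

Answer: 30

Derivation:
Tile 10: (0,1)->(2,1) = 2
Tile 14: (0,2)->(3,1) = 4
Tile 3: (0,3)->(0,2) = 1
Tile 6: (1,0)->(1,1) = 1
Tile 8: (1,1)->(1,3) = 2
Tile 2: (1,2)->(0,1) = 2
Tile 12: (1,3)->(2,3) = 1
Tile 5: (2,0)->(1,0) = 1
Tile 11: (2,1)->(2,2) = 1
Tile 1: (2,2)->(0,0) = 4
Tile 4: (2,3)->(0,3) = 2
Tile 15: (3,0)->(3,2) = 2
Tile 9: (3,1)->(2,0) = 2
Tile 7: (3,2)->(1,2) = 2
Tile 13: (3,3)->(3,0) = 3
Sum: 2 + 4 + 1 + 1 + 2 + 2 + 1 + 1 + 1 + 4 + 2 + 2 + 2 + 2 + 3 = 30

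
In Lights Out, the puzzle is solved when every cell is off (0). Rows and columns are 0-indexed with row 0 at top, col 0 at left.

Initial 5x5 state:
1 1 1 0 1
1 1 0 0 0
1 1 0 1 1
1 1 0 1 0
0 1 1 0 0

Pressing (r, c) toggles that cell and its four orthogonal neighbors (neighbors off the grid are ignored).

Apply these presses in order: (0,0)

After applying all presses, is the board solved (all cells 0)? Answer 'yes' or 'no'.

Answer: no

Derivation:
After press 1 at (0,0):
0 0 1 0 1
0 1 0 0 0
1 1 0 1 1
1 1 0 1 0
0 1 1 0 0

Lights still on: 12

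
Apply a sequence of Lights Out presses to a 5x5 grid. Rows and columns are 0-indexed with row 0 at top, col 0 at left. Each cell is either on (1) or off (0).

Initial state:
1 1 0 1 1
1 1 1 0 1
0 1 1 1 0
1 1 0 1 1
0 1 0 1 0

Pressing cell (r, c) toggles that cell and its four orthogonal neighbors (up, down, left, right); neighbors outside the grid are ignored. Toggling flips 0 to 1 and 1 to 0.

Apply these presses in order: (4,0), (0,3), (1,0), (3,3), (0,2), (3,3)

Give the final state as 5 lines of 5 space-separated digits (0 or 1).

After press 1 at (4,0):
1 1 0 1 1
1 1 1 0 1
0 1 1 1 0
0 1 0 1 1
1 0 0 1 0

After press 2 at (0,3):
1 1 1 0 0
1 1 1 1 1
0 1 1 1 0
0 1 0 1 1
1 0 0 1 0

After press 3 at (1,0):
0 1 1 0 0
0 0 1 1 1
1 1 1 1 0
0 1 0 1 1
1 0 0 1 0

After press 4 at (3,3):
0 1 1 0 0
0 0 1 1 1
1 1 1 0 0
0 1 1 0 0
1 0 0 0 0

After press 5 at (0,2):
0 0 0 1 0
0 0 0 1 1
1 1 1 0 0
0 1 1 0 0
1 0 0 0 0

After press 6 at (3,3):
0 0 0 1 0
0 0 0 1 1
1 1 1 1 0
0 1 0 1 1
1 0 0 1 0

Answer: 0 0 0 1 0
0 0 0 1 1
1 1 1 1 0
0 1 0 1 1
1 0 0 1 0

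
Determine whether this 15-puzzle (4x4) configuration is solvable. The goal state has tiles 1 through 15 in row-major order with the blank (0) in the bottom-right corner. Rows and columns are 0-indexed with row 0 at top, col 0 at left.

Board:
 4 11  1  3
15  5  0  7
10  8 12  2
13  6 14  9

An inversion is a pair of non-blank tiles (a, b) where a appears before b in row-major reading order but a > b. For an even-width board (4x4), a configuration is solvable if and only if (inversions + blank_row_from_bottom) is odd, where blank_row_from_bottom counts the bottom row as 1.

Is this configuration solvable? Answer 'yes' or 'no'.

Inversions: 38
Blank is in row 1 (0-indexed from top), which is row 3 counting from the bottom (bottom = 1).
38 + 3 = 41, which is odd, so the puzzle is solvable.

Answer: yes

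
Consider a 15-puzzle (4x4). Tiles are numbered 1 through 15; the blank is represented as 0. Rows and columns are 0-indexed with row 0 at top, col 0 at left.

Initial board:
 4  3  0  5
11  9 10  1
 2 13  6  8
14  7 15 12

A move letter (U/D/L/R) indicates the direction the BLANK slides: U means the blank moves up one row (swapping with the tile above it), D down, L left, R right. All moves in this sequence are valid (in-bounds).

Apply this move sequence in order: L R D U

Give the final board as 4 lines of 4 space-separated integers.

After move 1 (L):
 4  0  3  5
11  9 10  1
 2 13  6  8
14  7 15 12

After move 2 (R):
 4  3  0  5
11  9 10  1
 2 13  6  8
14  7 15 12

After move 3 (D):
 4  3 10  5
11  9  0  1
 2 13  6  8
14  7 15 12

After move 4 (U):
 4  3  0  5
11  9 10  1
 2 13  6  8
14  7 15 12

Answer:  4  3  0  5
11  9 10  1
 2 13  6  8
14  7 15 12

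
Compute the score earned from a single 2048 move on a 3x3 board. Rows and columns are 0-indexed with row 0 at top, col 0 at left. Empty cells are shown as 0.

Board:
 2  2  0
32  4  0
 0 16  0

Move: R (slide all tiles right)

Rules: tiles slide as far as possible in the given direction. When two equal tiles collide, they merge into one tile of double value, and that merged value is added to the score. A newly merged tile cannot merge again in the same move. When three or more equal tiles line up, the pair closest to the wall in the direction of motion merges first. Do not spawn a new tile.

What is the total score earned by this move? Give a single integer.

Slide right:
row 0: [2, 2, 0] -> [0, 0, 4]  score +4 (running 4)
row 1: [32, 4, 0] -> [0, 32, 4]  score +0 (running 4)
row 2: [0, 16, 0] -> [0, 0, 16]  score +0 (running 4)
Board after move:
 0  0  4
 0 32  4
 0  0 16

Answer: 4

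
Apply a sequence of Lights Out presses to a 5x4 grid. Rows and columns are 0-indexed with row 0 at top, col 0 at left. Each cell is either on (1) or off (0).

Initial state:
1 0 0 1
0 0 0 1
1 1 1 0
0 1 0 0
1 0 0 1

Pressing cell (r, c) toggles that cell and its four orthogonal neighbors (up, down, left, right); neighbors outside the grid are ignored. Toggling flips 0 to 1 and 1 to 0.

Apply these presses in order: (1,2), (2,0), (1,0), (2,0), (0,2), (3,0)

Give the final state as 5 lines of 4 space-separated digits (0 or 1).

After press 1 at (1,2):
1 0 1 1
0 1 1 0
1 1 0 0
0 1 0 0
1 0 0 1

After press 2 at (2,0):
1 0 1 1
1 1 1 0
0 0 0 0
1 1 0 0
1 0 0 1

After press 3 at (1,0):
0 0 1 1
0 0 1 0
1 0 0 0
1 1 0 0
1 0 0 1

After press 4 at (2,0):
0 0 1 1
1 0 1 0
0 1 0 0
0 1 0 0
1 0 0 1

After press 5 at (0,2):
0 1 0 0
1 0 0 0
0 1 0 0
0 1 0 0
1 0 0 1

After press 6 at (3,0):
0 1 0 0
1 0 0 0
1 1 0 0
1 0 0 0
0 0 0 1

Answer: 0 1 0 0
1 0 0 0
1 1 0 0
1 0 0 0
0 0 0 1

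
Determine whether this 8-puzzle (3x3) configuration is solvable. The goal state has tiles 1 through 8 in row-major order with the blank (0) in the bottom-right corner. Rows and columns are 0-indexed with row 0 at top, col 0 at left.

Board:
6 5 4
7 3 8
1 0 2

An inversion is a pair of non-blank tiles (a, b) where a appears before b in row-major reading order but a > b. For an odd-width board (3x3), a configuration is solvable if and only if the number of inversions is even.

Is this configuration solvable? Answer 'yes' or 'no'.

Answer: no

Derivation:
Inversions (pairs i<j in row-major order where tile[i] > tile[j] > 0): 19
19 is odd, so the puzzle is not solvable.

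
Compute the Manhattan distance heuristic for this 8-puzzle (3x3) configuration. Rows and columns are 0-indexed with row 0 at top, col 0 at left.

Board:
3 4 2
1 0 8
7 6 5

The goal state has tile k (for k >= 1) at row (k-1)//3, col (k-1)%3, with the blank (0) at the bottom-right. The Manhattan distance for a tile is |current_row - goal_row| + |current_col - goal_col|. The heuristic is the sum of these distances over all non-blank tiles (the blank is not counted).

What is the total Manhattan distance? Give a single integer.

Tile 3: at (0,0), goal (0,2), distance |0-0|+|0-2| = 2
Tile 4: at (0,1), goal (1,0), distance |0-1|+|1-0| = 2
Tile 2: at (0,2), goal (0,1), distance |0-0|+|2-1| = 1
Tile 1: at (1,0), goal (0,0), distance |1-0|+|0-0| = 1
Tile 8: at (1,2), goal (2,1), distance |1-2|+|2-1| = 2
Tile 7: at (2,0), goal (2,0), distance |2-2|+|0-0| = 0
Tile 6: at (2,1), goal (1,2), distance |2-1|+|1-2| = 2
Tile 5: at (2,2), goal (1,1), distance |2-1|+|2-1| = 2
Sum: 2 + 2 + 1 + 1 + 2 + 0 + 2 + 2 = 12

Answer: 12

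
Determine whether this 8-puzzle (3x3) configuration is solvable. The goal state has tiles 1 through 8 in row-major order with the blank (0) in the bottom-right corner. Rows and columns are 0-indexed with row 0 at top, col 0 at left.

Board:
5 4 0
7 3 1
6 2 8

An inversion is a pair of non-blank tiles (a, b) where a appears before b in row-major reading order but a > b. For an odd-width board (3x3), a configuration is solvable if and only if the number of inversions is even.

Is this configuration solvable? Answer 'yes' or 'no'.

Answer: yes

Derivation:
Inversions (pairs i<j in row-major order where tile[i] > tile[j] > 0): 14
14 is even, so the puzzle is solvable.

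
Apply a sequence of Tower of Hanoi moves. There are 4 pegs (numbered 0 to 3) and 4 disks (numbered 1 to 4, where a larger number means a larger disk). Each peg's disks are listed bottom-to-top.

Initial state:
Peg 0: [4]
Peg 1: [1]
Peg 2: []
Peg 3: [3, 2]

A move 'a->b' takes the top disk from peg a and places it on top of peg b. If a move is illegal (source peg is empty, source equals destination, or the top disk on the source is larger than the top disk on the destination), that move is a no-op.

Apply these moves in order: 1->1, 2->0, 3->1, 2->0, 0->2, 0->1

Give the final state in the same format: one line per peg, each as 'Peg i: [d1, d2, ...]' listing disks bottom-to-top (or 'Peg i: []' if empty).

Answer: Peg 0: []
Peg 1: [1]
Peg 2: [4]
Peg 3: [3, 2]

Derivation:
After move 1 (1->1):
Peg 0: [4]
Peg 1: [1]
Peg 2: []
Peg 3: [3, 2]

After move 2 (2->0):
Peg 0: [4]
Peg 1: [1]
Peg 2: []
Peg 3: [3, 2]

After move 3 (3->1):
Peg 0: [4]
Peg 1: [1]
Peg 2: []
Peg 3: [3, 2]

After move 4 (2->0):
Peg 0: [4]
Peg 1: [1]
Peg 2: []
Peg 3: [3, 2]

After move 5 (0->2):
Peg 0: []
Peg 1: [1]
Peg 2: [4]
Peg 3: [3, 2]

After move 6 (0->1):
Peg 0: []
Peg 1: [1]
Peg 2: [4]
Peg 3: [3, 2]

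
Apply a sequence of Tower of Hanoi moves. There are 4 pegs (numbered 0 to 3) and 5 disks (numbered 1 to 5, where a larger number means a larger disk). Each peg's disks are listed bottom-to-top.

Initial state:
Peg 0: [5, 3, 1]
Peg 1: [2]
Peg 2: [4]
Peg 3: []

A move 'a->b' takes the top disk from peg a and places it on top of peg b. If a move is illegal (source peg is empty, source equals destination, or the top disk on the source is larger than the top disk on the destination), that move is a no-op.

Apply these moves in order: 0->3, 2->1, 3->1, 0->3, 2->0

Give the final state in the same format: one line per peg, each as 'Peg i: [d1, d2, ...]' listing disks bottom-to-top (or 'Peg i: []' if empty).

After move 1 (0->3):
Peg 0: [5, 3]
Peg 1: [2]
Peg 2: [4]
Peg 3: [1]

After move 2 (2->1):
Peg 0: [5, 3]
Peg 1: [2]
Peg 2: [4]
Peg 3: [1]

After move 3 (3->1):
Peg 0: [5, 3]
Peg 1: [2, 1]
Peg 2: [4]
Peg 3: []

After move 4 (0->3):
Peg 0: [5]
Peg 1: [2, 1]
Peg 2: [4]
Peg 3: [3]

After move 5 (2->0):
Peg 0: [5, 4]
Peg 1: [2, 1]
Peg 2: []
Peg 3: [3]

Answer: Peg 0: [5, 4]
Peg 1: [2, 1]
Peg 2: []
Peg 3: [3]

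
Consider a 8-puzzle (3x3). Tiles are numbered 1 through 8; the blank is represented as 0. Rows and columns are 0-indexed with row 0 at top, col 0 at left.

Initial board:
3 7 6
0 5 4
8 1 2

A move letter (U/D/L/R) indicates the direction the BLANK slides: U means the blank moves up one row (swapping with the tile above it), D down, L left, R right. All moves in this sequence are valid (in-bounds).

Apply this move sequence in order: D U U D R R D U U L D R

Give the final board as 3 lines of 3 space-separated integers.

Answer: 3 4 7
5 6 0
8 1 2

Derivation:
After move 1 (D):
3 7 6
8 5 4
0 1 2

After move 2 (U):
3 7 6
0 5 4
8 1 2

After move 3 (U):
0 7 6
3 5 4
8 1 2

After move 4 (D):
3 7 6
0 5 4
8 1 2

After move 5 (R):
3 7 6
5 0 4
8 1 2

After move 6 (R):
3 7 6
5 4 0
8 1 2

After move 7 (D):
3 7 6
5 4 2
8 1 0

After move 8 (U):
3 7 6
5 4 0
8 1 2

After move 9 (U):
3 7 0
5 4 6
8 1 2

After move 10 (L):
3 0 7
5 4 6
8 1 2

After move 11 (D):
3 4 7
5 0 6
8 1 2

After move 12 (R):
3 4 7
5 6 0
8 1 2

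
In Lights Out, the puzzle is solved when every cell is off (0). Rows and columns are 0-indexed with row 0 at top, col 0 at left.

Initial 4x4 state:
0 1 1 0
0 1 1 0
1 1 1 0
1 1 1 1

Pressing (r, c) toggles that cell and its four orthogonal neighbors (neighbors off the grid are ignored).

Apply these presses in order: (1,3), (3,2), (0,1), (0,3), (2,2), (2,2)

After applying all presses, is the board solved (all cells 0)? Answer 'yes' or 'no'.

After press 1 at (1,3):
0 1 1 1
0 1 0 1
1 1 1 1
1 1 1 1

After press 2 at (3,2):
0 1 1 1
0 1 0 1
1 1 0 1
1 0 0 0

After press 3 at (0,1):
1 0 0 1
0 0 0 1
1 1 0 1
1 0 0 0

After press 4 at (0,3):
1 0 1 0
0 0 0 0
1 1 0 1
1 0 0 0

After press 5 at (2,2):
1 0 1 0
0 0 1 0
1 0 1 0
1 0 1 0

After press 6 at (2,2):
1 0 1 0
0 0 0 0
1 1 0 1
1 0 0 0

Lights still on: 6

Answer: no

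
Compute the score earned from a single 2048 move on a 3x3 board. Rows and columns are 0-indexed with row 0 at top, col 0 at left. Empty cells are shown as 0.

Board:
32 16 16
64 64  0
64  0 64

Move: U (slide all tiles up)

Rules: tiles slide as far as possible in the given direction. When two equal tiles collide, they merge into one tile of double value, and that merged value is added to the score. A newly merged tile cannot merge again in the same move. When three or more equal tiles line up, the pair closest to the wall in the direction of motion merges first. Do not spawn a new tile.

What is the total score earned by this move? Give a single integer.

Answer: 128

Derivation:
Slide up:
col 0: [32, 64, 64] -> [32, 128, 0]  score +128 (running 128)
col 1: [16, 64, 0] -> [16, 64, 0]  score +0 (running 128)
col 2: [16, 0, 64] -> [16, 64, 0]  score +0 (running 128)
Board after move:
 32  16  16
128  64  64
  0   0   0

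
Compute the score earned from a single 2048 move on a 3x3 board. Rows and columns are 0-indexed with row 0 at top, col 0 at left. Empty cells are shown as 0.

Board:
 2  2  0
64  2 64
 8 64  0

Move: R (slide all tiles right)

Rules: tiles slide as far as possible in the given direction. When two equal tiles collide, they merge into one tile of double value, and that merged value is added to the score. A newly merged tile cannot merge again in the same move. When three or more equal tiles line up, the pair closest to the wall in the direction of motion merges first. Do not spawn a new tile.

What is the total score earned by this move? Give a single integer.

Answer: 4

Derivation:
Slide right:
row 0: [2, 2, 0] -> [0, 0, 4]  score +4 (running 4)
row 1: [64, 2, 64] -> [64, 2, 64]  score +0 (running 4)
row 2: [8, 64, 0] -> [0, 8, 64]  score +0 (running 4)
Board after move:
 0  0  4
64  2 64
 0  8 64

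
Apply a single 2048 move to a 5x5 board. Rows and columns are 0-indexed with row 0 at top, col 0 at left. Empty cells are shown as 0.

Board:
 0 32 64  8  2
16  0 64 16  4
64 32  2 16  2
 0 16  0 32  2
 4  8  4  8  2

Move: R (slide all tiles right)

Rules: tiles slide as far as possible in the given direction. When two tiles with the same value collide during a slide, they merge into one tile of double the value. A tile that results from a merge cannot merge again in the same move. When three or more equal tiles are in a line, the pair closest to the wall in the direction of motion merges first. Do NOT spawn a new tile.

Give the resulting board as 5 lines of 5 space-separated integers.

Slide right:
row 0: [0, 32, 64, 8, 2] -> [0, 32, 64, 8, 2]
row 1: [16, 0, 64, 16, 4] -> [0, 16, 64, 16, 4]
row 2: [64, 32, 2, 16, 2] -> [64, 32, 2, 16, 2]
row 3: [0, 16, 0, 32, 2] -> [0, 0, 16, 32, 2]
row 4: [4, 8, 4, 8, 2] -> [4, 8, 4, 8, 2]

Answer:  0 32 64  8  2
 0 16 64 16  4
64 32  2 16  2
 0  0 16 32  2
 4  8  4  8  2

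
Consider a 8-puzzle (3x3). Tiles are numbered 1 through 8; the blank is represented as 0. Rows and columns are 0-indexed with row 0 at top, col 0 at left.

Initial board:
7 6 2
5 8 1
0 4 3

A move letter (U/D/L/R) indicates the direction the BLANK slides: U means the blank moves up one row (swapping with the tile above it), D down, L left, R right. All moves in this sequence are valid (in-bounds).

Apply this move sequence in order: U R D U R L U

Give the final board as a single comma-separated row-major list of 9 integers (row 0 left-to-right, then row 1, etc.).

After move 1 (U):
7 6 2
0 8 1
5 4 3

After move 2 (R):
7 6 2
8 0 1
5 4 3

After move 3 (D):
7 6 2
8 4 1
5 0 3

After move 4 (U):
7 6 2
8 0 1
5 4 3

After move 5 (R):
7 6 2
8 1 0
5 4 3

After move 6 (L):
7 6 2
8 0 1
5 4 3

After move 7 (U):
7 0 2
8 6 1
5 4 3

Answer: 7, 0, 2, 8, 6, 1, 5, 4, 3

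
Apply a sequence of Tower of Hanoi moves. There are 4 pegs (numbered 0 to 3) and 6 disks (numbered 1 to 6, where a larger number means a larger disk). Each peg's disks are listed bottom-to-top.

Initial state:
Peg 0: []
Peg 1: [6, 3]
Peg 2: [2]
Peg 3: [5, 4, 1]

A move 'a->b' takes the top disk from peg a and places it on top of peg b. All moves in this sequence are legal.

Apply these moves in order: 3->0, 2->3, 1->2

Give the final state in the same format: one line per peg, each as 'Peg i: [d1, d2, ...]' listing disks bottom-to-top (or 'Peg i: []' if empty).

After move 1 (3->0):
Peg 0: [1]
Peg 1: [6, 3]
Peg 2: [2]
Peg 3: [5, 4]

After move 2 (2->3):
Peg 0: [1]
Peg 1: [6, 3]
Peg 2: []
Peg 3: [5, 4, 2]

After move 3 (1->2):
Peg 0: [1]
Peg 1: [6]
Peg 2: [3]
Peg 3: [5, 4, 2]

Answer: Peg 0: [1]
Peg 1: [6]
Peg 2: [3]
Peg 3: [5, 4, 2]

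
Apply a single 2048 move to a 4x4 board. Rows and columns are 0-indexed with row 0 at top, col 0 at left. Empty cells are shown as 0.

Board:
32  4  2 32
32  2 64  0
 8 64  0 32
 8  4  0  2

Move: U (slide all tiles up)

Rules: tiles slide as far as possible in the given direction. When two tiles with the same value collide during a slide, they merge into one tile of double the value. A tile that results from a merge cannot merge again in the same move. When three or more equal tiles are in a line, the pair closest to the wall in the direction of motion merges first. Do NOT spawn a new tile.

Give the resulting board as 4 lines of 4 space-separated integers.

Slide up:
col 0: [32, 32, 8, 8] -> [64, 16, 0, 0]
col 1: [4, 2, 64, 4] -> [4, 2, 64, 4]
col 2: [2, 64, 0, 0] -> [2, 64, 0, 0]
col 3: [32, 0, 32, 2] -> [64, 2, 0, 0]

Answer: 64  4  2 64
16  2 64  2
 0 64  0  0
 0  4  0  0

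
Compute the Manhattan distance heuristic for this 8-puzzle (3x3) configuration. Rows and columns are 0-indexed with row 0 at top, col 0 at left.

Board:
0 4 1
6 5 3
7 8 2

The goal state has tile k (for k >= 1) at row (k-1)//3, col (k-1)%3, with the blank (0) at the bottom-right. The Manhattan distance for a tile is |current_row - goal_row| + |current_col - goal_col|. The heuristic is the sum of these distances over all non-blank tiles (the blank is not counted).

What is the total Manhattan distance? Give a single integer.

Tile 4: (0,1)->(1,0) = 2
Tile 1: (0,2)->(0,0) = 2
Tile 6: (1,0)->(1,2) = 2
Tile 5: (1,1)->(1,1) = 0
Tile 3: (1,2)->(0,2) = 1
Tile 7: (2,0)->(2,0) = 0
Tile 8: (2,1)->(2,1) = 0
Tile 2: (2,2)->(0,1) = 3
Sum: 2 + 2 + 2 + 0 + 1 + 0 + 0 + 3 = 10

Answer: 10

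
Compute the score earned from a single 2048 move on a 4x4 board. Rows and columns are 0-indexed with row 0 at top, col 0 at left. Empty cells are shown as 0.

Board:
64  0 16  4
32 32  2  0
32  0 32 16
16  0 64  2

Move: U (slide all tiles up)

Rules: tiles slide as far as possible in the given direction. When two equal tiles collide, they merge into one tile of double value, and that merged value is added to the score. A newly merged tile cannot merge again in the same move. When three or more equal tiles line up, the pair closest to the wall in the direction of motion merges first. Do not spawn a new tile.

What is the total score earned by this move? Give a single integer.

Slide up:
col 0: [64, 32, 32, 16] -> [64, 64, 16, 0]  score +64 (running 64)
col 1: [0, 32, 0, 0] -> [32, 0, 0, 0]  score +0 (running 64)
col 2: [16, 2, 32, 64] -> [16, 2, 32, 64]  score +0 (running 64)
col 3: [4, 0, 16, 2] -> [4, 16, 2, 0]  score +0 (running 64)
Board after move:
64 32 16  4
64  0  2 16
16  0 32  2
 0  0 64  0

Answer: 64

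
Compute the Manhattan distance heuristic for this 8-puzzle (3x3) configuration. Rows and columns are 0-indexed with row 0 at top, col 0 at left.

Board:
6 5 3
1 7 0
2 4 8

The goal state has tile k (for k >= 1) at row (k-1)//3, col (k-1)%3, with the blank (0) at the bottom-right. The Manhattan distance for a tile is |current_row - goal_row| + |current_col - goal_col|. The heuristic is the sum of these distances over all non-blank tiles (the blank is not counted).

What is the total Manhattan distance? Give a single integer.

Tile 6: at (0,0), goal (1,2), distance |0-1|+|0-2| = 3
Tile 5: at (0,1), goal (1,1), distance |0-1|+|1-1| = 1
Tile 3: at (0,2), goal (0,2), distance |0-0|+|2-2| = 0
Tile 1: at (1,0), goal (0,0), distance |1-0|+|0-0| = 1
Tile 7: at (1,1), goal (2,0), distance |1-2|+|1-0| = 2
Tile 2: at (2,0), goal (0,1), distance |2-0|+|0-1| = 3
Tile 4: at (2,1), goal (1,0), distance |2-1|+|1-0| = 2
Tile 8: at (2,2), goal (2,1), distance |2-2|+|2-1| = 1
Sum: 3 + 1 + 0 + 1 + 2 + 3 + 2 + 1 = 13

Answer: 13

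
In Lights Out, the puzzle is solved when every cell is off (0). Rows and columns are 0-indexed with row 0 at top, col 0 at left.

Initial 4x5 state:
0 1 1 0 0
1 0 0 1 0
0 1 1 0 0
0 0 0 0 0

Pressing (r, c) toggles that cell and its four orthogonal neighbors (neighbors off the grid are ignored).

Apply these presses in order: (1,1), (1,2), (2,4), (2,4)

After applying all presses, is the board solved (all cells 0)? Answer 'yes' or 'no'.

Answer: yes

Derivation:
After press 1 at (1,1):
0 0 1 0 0
0 1 1 1 0
0 0 1 0 0
0 0 0 0 0

After press 2 at (1,2):
0 0 0 0 0
0 0 0 0 0
0 0 0 0 0
0 0 0 0 0

After press 3 at (2,4):
0 0 0 0 0
0 0 0 0 1
0 0 0 1 1
0 0 0 0 1

After press 4 at (2,4):
0 0 0 0 0
0 0 0 0 0
0 0 0 0 0
0 0 0 0 0

Lights still on: 0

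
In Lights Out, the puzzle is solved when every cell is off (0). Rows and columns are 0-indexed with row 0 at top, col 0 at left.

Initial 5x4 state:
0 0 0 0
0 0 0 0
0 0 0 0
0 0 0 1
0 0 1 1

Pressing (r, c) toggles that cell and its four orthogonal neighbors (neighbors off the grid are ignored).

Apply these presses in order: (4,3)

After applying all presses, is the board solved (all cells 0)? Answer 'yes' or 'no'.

After press 1 at (4,3):
0 0 0 0
0 0 0 0
0 0 0 0
0 0 0 0
0 0 0 0

Lights still on: 0

Answer: yes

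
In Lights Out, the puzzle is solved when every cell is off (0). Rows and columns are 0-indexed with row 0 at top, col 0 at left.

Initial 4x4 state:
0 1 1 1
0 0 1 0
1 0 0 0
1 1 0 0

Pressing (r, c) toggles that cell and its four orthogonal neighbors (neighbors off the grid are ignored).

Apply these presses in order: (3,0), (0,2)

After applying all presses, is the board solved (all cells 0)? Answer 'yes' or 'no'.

Answer: yes

Derivation:
After press 1 at (3,0):
0 1 1 1
0 0 1 0
0 0 0 0
0 0 0 0

After press 2 at (0,2):
0 0 0 0
0 0 0 0
0 0 0 0
0 0 0 0

Lights still on: 0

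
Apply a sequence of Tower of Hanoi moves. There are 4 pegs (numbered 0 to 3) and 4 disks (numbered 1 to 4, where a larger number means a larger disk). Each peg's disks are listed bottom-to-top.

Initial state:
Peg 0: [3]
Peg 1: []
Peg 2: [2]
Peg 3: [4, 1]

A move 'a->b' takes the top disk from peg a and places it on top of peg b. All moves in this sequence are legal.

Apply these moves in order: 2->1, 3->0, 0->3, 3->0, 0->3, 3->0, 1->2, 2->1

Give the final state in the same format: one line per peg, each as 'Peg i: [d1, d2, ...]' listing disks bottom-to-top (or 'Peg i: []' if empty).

Answer: Peg 0: [3, 1]
Peg 1: [2]
Peg 2: []
Peg 3: [4]

Derivation:
After move 1 (2->1):
Peg 0: [3]
Peg 1: [2]
Peg 2: []
Peg 3: [4, 1]

After move 2 (3->0):
Peg 0: [3, 1]
Peg 1: [2]
Peg 2: []
Peg 3: [4]

After move 3 (0->3):
Peg 0: [3]
Peg 1: [2]
Peg 2: []
Peg 3: [4, 1]

After move 4 (3->0):
Peg 0: [3, 1]
Peg 1: [2]
Peg 2: []
Peg 3: [4]

After move 5 (0->3):
Peg 0: [3]
Peg 1: [2]
Peg 2: []
Peg 3: [4, 1]

After move 6 (3->0):
Peg 0: [3, 1]
Peg 1: [2]
Peg 2: []
Peg 3: [4]

After move 7 (1->2):
Peg 0: [3, 1]
Peg 1: []
Peg 2: [2]
Peg 3: [4]

After move 8 (2->1):
Peg 0: [3, 1]
Peg 1: [2]
Peg 2: []
Peg 3: [4]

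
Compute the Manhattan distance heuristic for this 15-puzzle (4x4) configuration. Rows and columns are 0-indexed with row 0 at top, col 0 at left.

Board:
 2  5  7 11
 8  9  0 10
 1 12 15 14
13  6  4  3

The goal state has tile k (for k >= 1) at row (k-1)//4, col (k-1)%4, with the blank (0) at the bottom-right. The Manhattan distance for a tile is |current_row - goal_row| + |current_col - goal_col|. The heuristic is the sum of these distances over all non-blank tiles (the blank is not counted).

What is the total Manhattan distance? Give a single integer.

Tile 2: at (0,0), goal (0,1), distance |0-0|+|0-1| = 1
Tile 5: at (0,1), goal (1,0), distance |0-1|+|1-0| = 2
Tile 7: at (0,2), goal (1,2), distance |0-1|+|2-2| = 1
Tile 11: at (0,3), goal (2,2), distance |0-2|+|3-2| = 3
Tile 8: at (1,0), goal (1,3), distance |1-1|+|0-3| = 3
Tile 9: at (1,1), goal (2,0), distance |1-2|+|1-0| = 2
Tile 10: at (1,3), goal (2,1), distance |1-2|+|3-1| = 3
Tile 1: at (2,0), goal (0,0), distance |2-0|+|0-0| = 2
Tile 12: at (2,1), goal (2,3), distance |2-2|+|1-3| = 2
Tile 15: at (2,2), goal (3,2), distance |2-3|+|2-2| = 1
Tile 14: at (2,3), goal (3,1), distance |2-3|+|3-1| = 3
Tile 13: at (3,0), goal (3,0), distance |3-3|+|0-0| = 0
Tile 6: at (3,1), goal (1,1), distance |3-1|+|1-1| = 2
Tile 4: at (3,2), goal (0,3), distance |3-0|+|2-3| = 4
Tile 3: at (3,3), goal (0,2), distance |3-0|+|3-2| = 4
Sum: 1 + 2 + 1 + 3 + 3 + 2 + 3 + 2 + 2 + 1 + 3 + 0 + 2 + 4 + 4 = 33

Answer: 33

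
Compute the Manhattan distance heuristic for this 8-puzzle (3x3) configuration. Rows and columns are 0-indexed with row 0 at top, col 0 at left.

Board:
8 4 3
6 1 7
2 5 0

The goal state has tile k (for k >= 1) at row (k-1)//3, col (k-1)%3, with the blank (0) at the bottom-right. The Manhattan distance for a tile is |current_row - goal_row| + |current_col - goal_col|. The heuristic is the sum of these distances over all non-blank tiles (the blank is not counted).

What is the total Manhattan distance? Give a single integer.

Answer: 16

Derivation:
Tile 8: (0,0)->(2,1) = 3
Tile 4: (0,1)->(1,0) = 2
Tile 3: (0,2)->(0,2) = 0
Tile 6: (1,0)->(1,2) = 2
Tile 1: (1,1)->(0,0) = 2
Tile 7: (1,2)->(2,0) = 3
Tile 2: (2,0)->(0,1) = 3
Tile 5: (2,1)->(1,1) = 1
Sum: 3 + 2 + 0 + 2 + 2 + 3 + 3 + 1 = 16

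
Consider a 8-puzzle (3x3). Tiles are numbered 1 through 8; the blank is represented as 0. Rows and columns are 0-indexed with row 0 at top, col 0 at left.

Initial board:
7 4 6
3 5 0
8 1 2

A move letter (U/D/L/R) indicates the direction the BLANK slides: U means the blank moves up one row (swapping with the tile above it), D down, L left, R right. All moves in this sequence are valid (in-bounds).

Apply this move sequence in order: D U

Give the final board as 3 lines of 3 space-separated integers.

After move 1 (D):
7 4 6
3 5 2
8 1 0

After move 2 (U):
7 4 6
3 5 0
8 1 2

Answer: 7 4 6
3 5 0
8 1 2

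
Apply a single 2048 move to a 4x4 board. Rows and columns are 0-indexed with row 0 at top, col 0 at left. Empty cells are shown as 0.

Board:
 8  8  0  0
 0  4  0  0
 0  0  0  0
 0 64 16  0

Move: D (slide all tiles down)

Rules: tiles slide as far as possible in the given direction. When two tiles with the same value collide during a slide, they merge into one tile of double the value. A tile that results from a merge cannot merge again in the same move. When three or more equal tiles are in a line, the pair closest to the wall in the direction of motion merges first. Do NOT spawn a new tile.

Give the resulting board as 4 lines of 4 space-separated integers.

Answer:  0  0  0  0
 0  8  0  0
 0  4  0  0
 8 64 16  0

Derivation:
Slide down:
col 0: [8, 0, 0, 0] -> [0, 0, 0, 8]
col 1: [8, 4, 0, 64] -> [0, 8, 4, 64]
col 2: [0, 0, 0, 16] -> [0, 0, 0, 16]
col 3: [0, 0, 0, 0] -> [0, 0, 0, 0]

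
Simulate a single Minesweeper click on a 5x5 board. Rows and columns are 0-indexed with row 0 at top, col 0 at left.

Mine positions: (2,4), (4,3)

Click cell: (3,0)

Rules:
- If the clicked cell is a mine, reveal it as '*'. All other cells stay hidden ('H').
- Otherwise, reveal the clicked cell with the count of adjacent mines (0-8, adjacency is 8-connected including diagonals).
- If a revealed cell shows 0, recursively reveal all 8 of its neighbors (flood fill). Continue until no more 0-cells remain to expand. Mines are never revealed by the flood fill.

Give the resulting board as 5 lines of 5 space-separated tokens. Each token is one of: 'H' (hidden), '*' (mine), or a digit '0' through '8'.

0 0 0 0 0
0 0 0 1 1
0 0 0 1 H
0 0 1 2 H
0 0 1 H H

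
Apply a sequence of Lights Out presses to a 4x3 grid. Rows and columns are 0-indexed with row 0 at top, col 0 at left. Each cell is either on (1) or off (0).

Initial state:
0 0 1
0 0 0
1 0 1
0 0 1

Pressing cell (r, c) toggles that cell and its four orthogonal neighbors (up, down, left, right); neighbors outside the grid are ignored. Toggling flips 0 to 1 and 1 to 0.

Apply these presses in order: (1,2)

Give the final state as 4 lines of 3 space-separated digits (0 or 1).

After press 1 at (1,2):
0 0 0
0 1 1
1 0 0
0 0 1

Answer: 0 0 0
0 1 1
1 0 0
0 0 1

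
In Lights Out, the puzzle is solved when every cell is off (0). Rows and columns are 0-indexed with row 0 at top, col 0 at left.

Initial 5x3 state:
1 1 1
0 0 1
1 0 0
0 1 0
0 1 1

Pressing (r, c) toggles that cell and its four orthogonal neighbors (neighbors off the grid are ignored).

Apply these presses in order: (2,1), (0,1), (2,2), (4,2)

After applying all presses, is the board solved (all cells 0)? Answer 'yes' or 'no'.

After press 1 at (2,1):
1 1 1
0 1 1
0 1 1
0 0 0
0 1 1

After press 2 at (0,1):
0 0 0
0 0 1
0 1 1
0 0 0
0 1 1

After press 3 at (2,2):
0 0 0
0 0 0
0 0 0
0 0 1
0 1 1

After press 4 at (4,2):
0 0 0
0 0 0
0 0 0
0 0 0
0 0 0

Lights still on: 0

Answer: yes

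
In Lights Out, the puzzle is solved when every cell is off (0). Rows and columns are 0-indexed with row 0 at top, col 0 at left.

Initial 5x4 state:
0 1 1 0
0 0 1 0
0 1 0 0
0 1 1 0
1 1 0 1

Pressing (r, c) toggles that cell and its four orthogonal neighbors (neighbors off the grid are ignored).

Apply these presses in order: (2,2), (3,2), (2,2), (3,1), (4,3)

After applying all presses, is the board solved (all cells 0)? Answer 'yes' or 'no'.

Answer: no

Derivation:
After press 1 at (2,2):
0 1 1 0
0 0 0 0
0 0 1 1
0 1 0 0
1 1 0 1

After press 2 at (3,2):
0 1 1 0
0 0 0 0
0 0 0 1
0 0 1 1
1 1 1 1

After press 3 at (2,2):
0 1 1 0
0 0 1 0
0 1 1 0
0 0 0 1
1 1 1 1

After press 4 at (3,1):
0 1 1 0
0 0 1 0
0 0 1 0
1 1 1 1
1 0 1 1

After press 5 at (4,3):
0 1 1 0
0 0 1 0
0 0 1 0
1 1 1 0
1 0 0 0

Lights still on: 8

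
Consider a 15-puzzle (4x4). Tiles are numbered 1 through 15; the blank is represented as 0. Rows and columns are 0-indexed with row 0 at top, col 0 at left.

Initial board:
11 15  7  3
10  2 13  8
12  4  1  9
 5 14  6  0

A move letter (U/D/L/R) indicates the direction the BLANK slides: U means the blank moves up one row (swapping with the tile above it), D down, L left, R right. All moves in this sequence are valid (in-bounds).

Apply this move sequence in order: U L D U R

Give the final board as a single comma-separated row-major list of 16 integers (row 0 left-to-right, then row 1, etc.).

Answer: 11, 15, 7, 3, 10, 2, 13, 8, 12, 4, 1, 0, 5, 14, 6, 9

Derivation:
After move 1 (U):
11 15  7  3
10  2 13  8
12  4  1  0
 5 14  6  9

After move 2 (L):
11 15  7  3
10  2 13  8
12  4  0  1
 5 14  6  9

After move 3 (D):
11 15  7  3
10  2 13  8
12  4  6  1
 5 14  0  9

After move 4 (U):
11 15  7  3
10  2 13  8
12  4  0  1
 5 14  6  9

After move 5 (R):
11 15  7  3
10  2 13  8
12  4  1  0
 5 14  6  9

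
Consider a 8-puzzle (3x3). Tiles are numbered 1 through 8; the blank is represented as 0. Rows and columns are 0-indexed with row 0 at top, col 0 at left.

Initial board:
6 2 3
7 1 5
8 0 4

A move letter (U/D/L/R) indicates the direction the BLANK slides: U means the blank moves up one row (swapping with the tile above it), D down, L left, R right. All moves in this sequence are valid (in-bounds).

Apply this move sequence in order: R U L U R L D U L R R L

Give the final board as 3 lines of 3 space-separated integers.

Answer: 6 0 3
7 2 1
8 4 5

Derivation:
After move 1 (R):
6 2 3
7 1 5
8 4 0

After move 2 (U):
6 2 3
7 1 0
8 4 5

After move 3 (L):
6 2 3
7 0 1
8 4 5

After move 4 (U):
6 0 3
7 2 1
8 4 5

After move 5 (R):
6 3 0
7 2 1
8 4 5

After move 6 (L):
6 0 3
7 2 1
8 4 5

After move 7 (D):
6 2 3
7 0 1
8 4 5

After move 8 (U):
6 0 3
7 2 1
8 4 5

After move 9 (L):
0 6 3
7 2 1
8 4 5

After move 10 (R):
6 0 3
7 2 1
8 4 5

After move 11 (R):
6 3 0
7 2 1
8 4 5

After move 12 (L):
6 0 3
7 2 1
8 4 5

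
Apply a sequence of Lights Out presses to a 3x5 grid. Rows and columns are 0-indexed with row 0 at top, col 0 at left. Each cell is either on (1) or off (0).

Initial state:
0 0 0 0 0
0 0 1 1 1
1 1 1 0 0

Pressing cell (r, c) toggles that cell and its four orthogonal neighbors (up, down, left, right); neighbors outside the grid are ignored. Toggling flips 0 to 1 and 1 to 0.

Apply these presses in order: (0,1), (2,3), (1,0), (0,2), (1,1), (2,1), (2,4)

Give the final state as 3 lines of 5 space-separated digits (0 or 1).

After press 1 at (0,1):
1 1 1 0 0
0 1 1 1 1
1 1 1 0 0

After press 2 at (2,3):
1 1 1 0 0
0 1 1 0 1
1 1 0 1 1

After press 3 at (1,0):
0 1 1 0 0
1 0 1 0 1
0 1 0 1 1

After press 4 at (0,2):
0 0 0 1 0
1 0 0 0 1
0 1 0 1 1

After press 5 at (1,1):
0 1 0 1 0
0 1 1 0 1
0 0 0 1 1

After press 6 at (2,1):
0 1 0 1 0
0 0 1 0 1
1 1 1 1 1

After press 7 at (2,4):
0 1 0 1 0
0 0 1 0 0
1 1 1 0 0

Answer: 0 1 0 1 0
0 0 1 0 0
1 1 1 0 0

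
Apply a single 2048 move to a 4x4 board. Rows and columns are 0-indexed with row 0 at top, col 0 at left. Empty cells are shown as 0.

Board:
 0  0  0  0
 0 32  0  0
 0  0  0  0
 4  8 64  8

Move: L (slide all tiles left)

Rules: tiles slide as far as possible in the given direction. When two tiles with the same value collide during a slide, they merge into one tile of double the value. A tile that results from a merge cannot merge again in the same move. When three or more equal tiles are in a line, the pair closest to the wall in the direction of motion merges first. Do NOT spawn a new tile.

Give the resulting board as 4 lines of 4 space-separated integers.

Answer:  0  0  0  0
32  0  0  0
 0  0  0  0
 4  8 64  8

Derivation:
Slide left:
row 0: [0, 0, 0, 0] -> [0, 0, 0, 0]
row 1: [0, 32, 0, 0] -> [32, 0, 0, 0]
row 2: [0, 0, 0, 0] -> [0, 0, 0, 0]
row 3: [4, 8, 64, 8] -> [4, 8, 64, 8]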